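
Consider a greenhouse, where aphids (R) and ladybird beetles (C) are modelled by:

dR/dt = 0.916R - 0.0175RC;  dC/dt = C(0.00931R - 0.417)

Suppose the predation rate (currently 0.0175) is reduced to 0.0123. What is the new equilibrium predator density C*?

C* ≈ 74.5

At the interior fixed point, setting dR/dt = 0 with R > 0 fixes C* = (prey growth rate)/(RC coefficient) — independent of the other coefficients.
With the change, C* = 0.916/0.0123 = 74.5; it rises from 52.3.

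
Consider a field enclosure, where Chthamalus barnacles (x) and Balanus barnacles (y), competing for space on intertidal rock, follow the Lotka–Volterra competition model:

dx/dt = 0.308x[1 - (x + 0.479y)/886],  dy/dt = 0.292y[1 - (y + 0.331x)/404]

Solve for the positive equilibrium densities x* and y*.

x* ≈ 823, y* ≈ 132

Setting both brackets to zero gives the nullclines x + 0.479y = 886 and 0.331x + y = 404.
Substituting y = 404 - 0.331x into the first: x(1 - 0.479·0.331) = 886 - 0.479·404.
So x* = 692/0.841 = 823, and then y* = 404 - 0.331·823 = 132.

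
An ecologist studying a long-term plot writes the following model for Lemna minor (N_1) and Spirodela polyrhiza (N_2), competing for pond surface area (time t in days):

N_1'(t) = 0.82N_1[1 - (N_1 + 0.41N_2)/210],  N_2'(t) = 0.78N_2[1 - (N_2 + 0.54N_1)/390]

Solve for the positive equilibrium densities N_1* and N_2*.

Setting both brackets to zero gives the nullclines N_1 + 0.41N_2 = 210 and 0.54N_1 + N_2 = 390.
Substituting N_2 = 390 - 0.54N_1 into the first: N_1(1 - 0.41·0.54) = 210 - 0.41·390.
So N_1* = 50.1/0.779 = 64.3, and then N_2* = 390 - 0.54·64.3 = 355.

N_1* ≈ 64.3, N_2* ≈ 355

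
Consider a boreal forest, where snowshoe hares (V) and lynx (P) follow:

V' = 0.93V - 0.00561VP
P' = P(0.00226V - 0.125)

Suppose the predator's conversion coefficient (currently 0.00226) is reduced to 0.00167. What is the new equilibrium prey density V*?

At the interior fixed point, setting dP/dt = 0 with P > 0 fixes V* = (predator death rate)/(VP coefficient) — independent of the other coefficients.
With the change, V* = 0.125/0.00167 = 74.9; it rises from 55.3.

V* ≈ 74.9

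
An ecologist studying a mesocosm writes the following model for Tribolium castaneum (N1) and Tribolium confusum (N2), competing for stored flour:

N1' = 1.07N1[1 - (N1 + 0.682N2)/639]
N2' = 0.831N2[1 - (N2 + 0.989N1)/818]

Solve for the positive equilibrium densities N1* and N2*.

N1* ≈ 249, N2* ≈ 572

Setting both brackets to zero gives the nullclines N1 + 0.682N2 = 639 and 0.989N1 + N2 = 818.
Substituting N2 = 818 - 0.989N1 into the first: N1(1 - 0.682·0.989) = 639 - 0.682·818.
So N1* = 81.1/0.326 = 249, and then N2* = 818 - 0.989·249 = 572.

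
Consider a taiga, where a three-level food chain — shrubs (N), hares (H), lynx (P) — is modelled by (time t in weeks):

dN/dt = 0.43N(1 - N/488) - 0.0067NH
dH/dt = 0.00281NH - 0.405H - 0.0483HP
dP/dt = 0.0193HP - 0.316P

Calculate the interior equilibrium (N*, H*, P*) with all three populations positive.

From dP/dt = 0: 0.0193H* = 0.316, so H* = 16.4.
From dN/dt = 0: 0.43(1 - N*/488) = 0.0067·16.4, giving N* = 488·(1 - 0.255) = 364.
From dH/dt = 0: 0.00281·364 - 0.405 = 0.0483P*, so P* = 0.616/0.0483 = 12.8.

N* ≈ 364, H* ≈ 16.4, P* ≈ 12.8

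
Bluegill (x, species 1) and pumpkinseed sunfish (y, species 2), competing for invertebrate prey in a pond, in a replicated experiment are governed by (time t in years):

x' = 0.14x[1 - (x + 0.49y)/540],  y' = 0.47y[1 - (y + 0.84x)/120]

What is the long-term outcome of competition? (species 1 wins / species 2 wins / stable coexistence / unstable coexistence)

Compare the nullcline intercepts: K1/α12 = 540/0.49 = 1100 > K2 = 120; K2/α21 = 120/0.84 = 143 < K1 = 540.
Since the inequalities point opposite ways, species 1 can invade but species 2 cannot.

species 1 excludes species 2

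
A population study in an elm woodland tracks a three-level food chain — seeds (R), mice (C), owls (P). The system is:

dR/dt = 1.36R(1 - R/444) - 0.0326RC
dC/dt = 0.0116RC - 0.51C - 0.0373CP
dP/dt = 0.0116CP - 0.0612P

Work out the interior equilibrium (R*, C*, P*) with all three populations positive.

R* ≈ 388, C* ≈ 5.28, P* ≈ 107

From dP/dt = 0: 0.0116C* = 0.0612, so C* = 5.28.
From dR/dt = 0: 1.36(1 - R*/444) = 0.0326·5.28, giving R* = 444·(1 - 0.126) = 388.
From dC/dt = 0: 0.0116·388 - 0.51 = 0.0373P*, so P* = 3.99/0.0373 = 107.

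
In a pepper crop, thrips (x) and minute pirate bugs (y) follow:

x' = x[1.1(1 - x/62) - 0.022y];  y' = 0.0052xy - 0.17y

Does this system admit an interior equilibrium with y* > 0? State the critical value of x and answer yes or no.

The predator equation gives dy/dt > 0 only when x > 0.17/0.0052 = 32.7.
Without the predator, x → K = 62. Since 62 > 32.7, the predator can invade and persist.

Threshold x = 32.7; K > 32.7, so yes, the predator persists.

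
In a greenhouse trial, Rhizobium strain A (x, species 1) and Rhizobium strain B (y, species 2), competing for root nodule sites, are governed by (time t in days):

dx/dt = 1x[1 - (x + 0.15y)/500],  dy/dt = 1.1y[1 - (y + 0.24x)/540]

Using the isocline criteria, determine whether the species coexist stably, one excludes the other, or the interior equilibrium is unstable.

Compare the nullcline intercepts: K1/α12 = 500/0.15 = 3330 > K2 = 540; K2/α21 = 540/0.24 = 2250 > K1 = 500.
Since both inequalities hold, each species can invade when rare, so the interior equilibrium is stable.

stable coexistence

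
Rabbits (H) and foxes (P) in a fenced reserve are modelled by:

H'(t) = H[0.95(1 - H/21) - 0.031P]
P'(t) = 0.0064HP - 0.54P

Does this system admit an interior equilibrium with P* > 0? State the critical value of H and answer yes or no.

The predator equation gives dP/dt > 0 only when H > 0.54/0.0064 = 84.4.
Without the predator, H → K = 21. Since 21 < 84.4, the predator cannot invade.

Threshold H = 84.4; K < 84.4, so no, the predator goes extinct.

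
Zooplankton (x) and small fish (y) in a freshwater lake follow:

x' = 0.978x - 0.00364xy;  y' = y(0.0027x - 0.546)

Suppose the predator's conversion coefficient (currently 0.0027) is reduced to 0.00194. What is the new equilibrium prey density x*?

At the interior fixed point, setting dy/dt = 0 with y > 0 fixes x* = (predator death rate)/(xy coefficient) — independent of the other coefficients.
With the change, x* = 0.546/0.00194 = 281; it rises from 202.

x* ≈ 281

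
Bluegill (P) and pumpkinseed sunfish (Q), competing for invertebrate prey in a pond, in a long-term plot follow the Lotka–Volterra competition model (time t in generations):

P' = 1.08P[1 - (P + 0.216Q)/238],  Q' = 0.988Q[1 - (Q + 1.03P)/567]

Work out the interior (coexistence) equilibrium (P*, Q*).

P* ≈ 149, Q* ≈ 414

Setting both brackets to zero gives the nullclines P + 0.216Q = 238 and 1.03P + Q = 567.
Substituting Q = 567 - 1.03P into the first: P(1 - 0.216·1.03) = 238 - 0.216·567.
So P* = 116/0.778 = 149, and then Q* = 567 - 1.03·149 = 414.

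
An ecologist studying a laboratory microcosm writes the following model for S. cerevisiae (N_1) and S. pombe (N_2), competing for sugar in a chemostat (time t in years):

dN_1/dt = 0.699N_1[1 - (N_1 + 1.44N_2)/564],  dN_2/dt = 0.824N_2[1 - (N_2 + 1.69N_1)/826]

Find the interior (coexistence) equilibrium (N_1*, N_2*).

Setting both brackets to zero gives the nullclines N_1 + 1.44N_2 = 564 and 1.69N_1 + N_2 = 826.
Substituting N_2 = 826 - 1.69N_1 into the first: N_1(1 - 1.44·1.69) = 564 - 1.44·826.
So N_1* = -625/-1.43 = 436, and then N_2* = 826 - 1.69·436 = 88.7.

N_1* ≈ 436, N_2* ≈ 88.7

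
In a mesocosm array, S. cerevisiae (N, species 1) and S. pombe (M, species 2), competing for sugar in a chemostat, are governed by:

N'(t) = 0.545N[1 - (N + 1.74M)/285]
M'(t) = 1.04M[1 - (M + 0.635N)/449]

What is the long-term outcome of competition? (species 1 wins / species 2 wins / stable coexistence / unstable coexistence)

species 2 excludes species 1

Compare the nullcline intercepts: K1/α12 = 285/1.74 = 164 < K2 = 449; K2/α21 = 449/0.635 = 707 > K1 = 285.
Since the inequalities point opposite ways, species 2 can invade but species 1 cannot.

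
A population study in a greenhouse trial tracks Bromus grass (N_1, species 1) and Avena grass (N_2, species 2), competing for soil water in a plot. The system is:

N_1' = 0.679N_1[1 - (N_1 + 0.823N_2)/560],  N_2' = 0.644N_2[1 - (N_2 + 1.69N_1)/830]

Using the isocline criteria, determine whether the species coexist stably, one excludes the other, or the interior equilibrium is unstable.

unstable coexistence (outcome depends on initial conditions)

Compare the nullcline intercepts: K1/α12 = 560/0.823 = 680 < K2 = 830; K2/α21 = 830/1.69 = 491 < K1 = 560.
Since both are reversed, neither can invade when rare; the interior point is a saddle.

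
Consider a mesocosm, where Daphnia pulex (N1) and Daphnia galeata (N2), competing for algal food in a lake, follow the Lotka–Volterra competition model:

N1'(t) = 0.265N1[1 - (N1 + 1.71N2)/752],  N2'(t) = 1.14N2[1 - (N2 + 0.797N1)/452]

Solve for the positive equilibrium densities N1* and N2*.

Setting both brackets to zero gives the nullclines N1 + 1.71N2 = 752 and 0.797N1 + N2 = 452.
Substituting N2 = 452 - 0.797N1 into the first: N1(1 - 1.71·0.797) = 752 - 1.71·452.
So N1* = -20.9/-0.363 = 57.7, and then N2* = 452 - 0.797·57.7 = 406.

N1* ≈ 57.7, N2* ≈ 406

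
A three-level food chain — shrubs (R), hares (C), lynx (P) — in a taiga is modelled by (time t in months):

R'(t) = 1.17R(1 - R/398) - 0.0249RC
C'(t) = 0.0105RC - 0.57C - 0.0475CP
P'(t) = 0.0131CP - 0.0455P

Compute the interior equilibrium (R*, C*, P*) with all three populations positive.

From dP/dt = 0: 0.0131C* = 0.0455, so C* = 3.47.
From dR/dt = 0: 1.17(1 - R*/398) = 0.0249·3.47, giving R* = 398·(1 - 0.0739) = 369.
From dC/dt = 0: 0.0105·369 - 0.57 = 0.0475P*, so P* = 3.3/0.0475 = 69.5.

R* ≈ 369, C* ≈ 3.47, P* ≈ 69.5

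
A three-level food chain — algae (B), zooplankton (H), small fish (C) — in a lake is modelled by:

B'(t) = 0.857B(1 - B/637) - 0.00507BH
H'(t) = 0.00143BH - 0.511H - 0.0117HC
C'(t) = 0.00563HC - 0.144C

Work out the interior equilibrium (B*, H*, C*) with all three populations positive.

From dC/dt = 0: 0.00563H* = 0.144, so H* = 25.6.
From dB/dt = 0: 0.857(1 - B*/637) = 0.00507·25.6, giving B* = 637·(1 - 0.151) = 541.
From dH/dt = 0: 0.00143·541 - 0.511 = 0.0117C*, so C* = 0.262/0.0117 = 22.4.

B* ≈ 541, H* ≈ 25.6, C* ≈ 22.4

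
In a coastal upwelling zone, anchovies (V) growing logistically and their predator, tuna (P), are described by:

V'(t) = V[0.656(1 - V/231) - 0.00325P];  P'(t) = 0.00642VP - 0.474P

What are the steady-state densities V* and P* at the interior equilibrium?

V* ≈ 73.8, P* ≈ 137

From dP/dt = 0 with P > 0: 0.00642V* = 0.474, so V* = 73.8.
Substitute into dV/dt = 0: 0.656(1 - 73.8/231) = 0.00325P*.
The bracket is 0.68, giving P* = 0.446/0.00325 = 137.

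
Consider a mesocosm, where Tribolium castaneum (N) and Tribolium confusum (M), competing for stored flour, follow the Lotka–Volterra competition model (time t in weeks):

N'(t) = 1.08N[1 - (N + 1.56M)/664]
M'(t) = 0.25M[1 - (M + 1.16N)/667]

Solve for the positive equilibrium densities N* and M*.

N* ≈ 465, M* ≈ 128

Setting both brackets to zero gives the nullclines N + 1.56M = 664 and 1.16N + M = 667.
Substituting M = 667 - 1.16N into the first: N(1 - 1.56·1.16) = 664 - 1.56·667.
So N* = -377/-0.81 = 465, and then M* = 667 - 1.16·465 = 128.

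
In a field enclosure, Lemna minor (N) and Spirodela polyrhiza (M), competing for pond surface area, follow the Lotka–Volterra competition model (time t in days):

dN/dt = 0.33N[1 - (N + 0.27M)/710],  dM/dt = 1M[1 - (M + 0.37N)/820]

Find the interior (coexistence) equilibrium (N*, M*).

Setting both brackets to zero gives the nullclines N + 0.27M = 710 and 0.37N + M = 820.
Substituting M = 820 - 0.37N into the first: N(1 - 0.27·0.37) = 710 - 0.27·820.
So N* = 489/0.9 = 543, and then M* = 820 - 0.37·543 = 619.

N* ≈ 543, M* ≈ 619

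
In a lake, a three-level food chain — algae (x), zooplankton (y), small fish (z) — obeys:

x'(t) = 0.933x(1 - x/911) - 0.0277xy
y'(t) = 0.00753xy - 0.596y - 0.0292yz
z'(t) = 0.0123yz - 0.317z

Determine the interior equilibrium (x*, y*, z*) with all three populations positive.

x* ≈ 214, y* ≈ 25.8, z* ≈ 34.8

From dz/dt = 0: 0.0123y* = 0.317, so y* = 25.8.
From dx/dt = 0: 0.933(1 - x*/911) = 0.0277·25.8, giving x* = 911·(1 - 0.765) = 214.
From dy/dt = 0: 0.00753·214 - 0.596 = 0.0292z*, so z* = 1.01/0.0292 = 34.8.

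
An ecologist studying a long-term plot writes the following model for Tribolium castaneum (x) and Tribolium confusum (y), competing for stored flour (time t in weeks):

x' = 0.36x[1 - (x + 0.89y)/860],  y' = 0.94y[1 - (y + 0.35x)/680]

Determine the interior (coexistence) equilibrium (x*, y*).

x* ≈ 370, y* ≈ 550

Setting both brackets to zero gives the nullclines x + 0.89y = 860 and 0.35x + y = 680.
Substituting y = 680 - 0.35x into the first: x(1 - 0.89·0.35) = 860 - 0.89·680.
So x* = 255/0.689 = 370, and then y* = 680 - 0.35·370 = 550.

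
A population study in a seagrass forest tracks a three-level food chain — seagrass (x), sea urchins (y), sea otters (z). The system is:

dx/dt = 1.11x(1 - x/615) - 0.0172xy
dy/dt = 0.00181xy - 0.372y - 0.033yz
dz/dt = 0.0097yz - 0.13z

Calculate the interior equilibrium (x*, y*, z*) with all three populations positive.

From dz/dt = 0: 0.0097y* = 0.13, so y* = 13.4.
From dx/dt = 0: 1.11(1 - x*/615) = 0.0172·13.4, giving x* = 615·(1 - 0.208) = 487.
From dy/dt = 0: 0.00181·487 - 0.372 = 0.033z*, so z* = 0.51/0.033 = 15.5.

x* ≈ 487, y* ≈ 13.4, z* ≈ 15.5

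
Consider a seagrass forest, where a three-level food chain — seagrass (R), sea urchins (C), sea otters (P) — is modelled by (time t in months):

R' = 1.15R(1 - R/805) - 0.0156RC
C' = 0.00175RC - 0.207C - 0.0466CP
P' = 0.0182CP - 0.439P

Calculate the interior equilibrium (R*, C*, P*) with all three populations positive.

From dP/dt = 0: 0.0182C* = 0.439, so C* = 24.1.
From dR/dt = 0: 1.15(1 - R*/805) = 0.0156·24.1, giving R* = 805·(1 - 0.327) = 542.
From dC/dt = 0: 0.00175·542 - 0.207 = 0.0466P*, so P* = 0.741/0.0466 = 15.9.

R* ≈ 542, C* ≈ 24.1, P* ≈ 15.9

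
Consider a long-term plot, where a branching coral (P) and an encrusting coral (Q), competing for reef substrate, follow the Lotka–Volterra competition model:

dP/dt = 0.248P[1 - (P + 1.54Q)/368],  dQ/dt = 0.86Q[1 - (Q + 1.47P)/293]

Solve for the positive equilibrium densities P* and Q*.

P* ≈ 65.8, Q* ≈ 196

Setting both brackets to zero gives the nullclines P + 1.54Q = 368 and 1.47P + Q = 293.
Substituting Q = 293 - 1.47P into the first: P(1 - 1.54·1.47) = 368 - 1.54·293.
So P* = -83.2/-1.26 = 65.8, and then Q* = 293 - 1.47·65.8 = 196.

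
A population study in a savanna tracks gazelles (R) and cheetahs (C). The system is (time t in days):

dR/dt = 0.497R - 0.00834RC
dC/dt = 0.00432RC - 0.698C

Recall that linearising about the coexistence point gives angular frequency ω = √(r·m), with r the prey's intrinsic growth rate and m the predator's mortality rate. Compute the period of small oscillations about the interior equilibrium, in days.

T ≈ 10.7 days

Here r = 0.497 and m = 0.698, so r·m = 0.347.
ω = √0.347 = 0.589 per day, hence T = 2π/ω ≈ 10.7 days.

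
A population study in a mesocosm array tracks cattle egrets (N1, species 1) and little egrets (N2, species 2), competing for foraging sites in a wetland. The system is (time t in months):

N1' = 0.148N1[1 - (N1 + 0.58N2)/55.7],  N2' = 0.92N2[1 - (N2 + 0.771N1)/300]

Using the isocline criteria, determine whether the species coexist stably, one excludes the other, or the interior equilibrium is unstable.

Compare the nullcline intercepts: K1/α12 = 55.7/0.58 = 96 < K2 = 300; K2/α21 = 300/0.771 = 389 > K1 = 55.7.
Since the inequalities point opposite ways, species 2 can invade but species 1 cannot.

species 2 excludes species 1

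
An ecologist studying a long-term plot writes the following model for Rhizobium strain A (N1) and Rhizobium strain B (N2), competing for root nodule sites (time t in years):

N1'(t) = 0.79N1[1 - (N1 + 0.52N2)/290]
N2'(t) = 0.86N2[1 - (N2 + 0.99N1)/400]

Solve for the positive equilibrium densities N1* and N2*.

N1* ≈ 169, N2* ≈ 233

Setting both brackets to zero gives the nullclines N1 + 0.52N2 = 290 and 0.99N1 + N2 = 400.
Substituting N2 = 400 - 0.99N1 into the first: N1(1 - 0.52·0.99) = 290 - 0.52·400.
So N1* = 82/0.485 = 169, and then N2* = 400 - 0.99·169 = 233.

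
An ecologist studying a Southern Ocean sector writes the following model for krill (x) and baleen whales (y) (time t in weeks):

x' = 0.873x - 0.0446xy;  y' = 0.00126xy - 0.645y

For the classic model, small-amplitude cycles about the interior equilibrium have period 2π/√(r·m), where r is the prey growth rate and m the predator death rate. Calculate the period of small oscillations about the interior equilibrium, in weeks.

Here r = 0.873 and m = 0.645, so r·m = 0.563.
ω = √0.563 = 0.75 per week, hence T = 2π/ω ≈ 8.37 weeks.

T ≈ 8.37 weeks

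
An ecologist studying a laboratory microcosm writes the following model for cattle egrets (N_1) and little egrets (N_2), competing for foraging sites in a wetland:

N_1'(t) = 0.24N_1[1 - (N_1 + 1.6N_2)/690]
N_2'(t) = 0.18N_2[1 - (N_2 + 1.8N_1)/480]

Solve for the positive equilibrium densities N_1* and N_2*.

N_1* ≈ 41.5, N_2* ≈ 405

Setting both brackets to zero gives the nullclines N_1 + 1.6N_2 = 690 and 1.8N_1 + N_2 = 480.
Substituting N_2 = 480 - 1.8N_1 into the first: N_1(1 - 1.6·1.8) = 690 - 1.6·480.
So N_1* = -78/-1.88 = 41.5, and then N_2* = 480 - 1.8·41.5 = 405.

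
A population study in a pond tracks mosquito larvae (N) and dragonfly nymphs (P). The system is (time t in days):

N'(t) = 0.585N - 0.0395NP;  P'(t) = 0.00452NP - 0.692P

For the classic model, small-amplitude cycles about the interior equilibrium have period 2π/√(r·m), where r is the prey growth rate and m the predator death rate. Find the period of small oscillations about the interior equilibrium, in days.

Here r = 0.585 and m = 0.692, so r·m = 0.405.
ω = √0.405 = 0.636 per day, hence T = 2π/ω ≈ 9.88 days.

T ≈ 9.88 days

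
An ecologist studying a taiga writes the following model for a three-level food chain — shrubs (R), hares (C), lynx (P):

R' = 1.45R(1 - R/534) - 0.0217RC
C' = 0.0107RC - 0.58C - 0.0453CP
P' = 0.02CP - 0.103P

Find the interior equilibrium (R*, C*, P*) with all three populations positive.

R* ≈ 493, C* ≈ 5.15, P* ≈ 104

From dP/dt = 0: 0.02C* = 0.103, so C* = 5.15.
From dR/dt = 0: 1.45(1 - R*/534) = 0.0217·5.15, giving R* = 534·(1 - 0.0771) = 493.
From dC/dt = 0: 0.0107·493 - 0.58 = 0.0453P*, so P* = 4.69/0.0453 = 104.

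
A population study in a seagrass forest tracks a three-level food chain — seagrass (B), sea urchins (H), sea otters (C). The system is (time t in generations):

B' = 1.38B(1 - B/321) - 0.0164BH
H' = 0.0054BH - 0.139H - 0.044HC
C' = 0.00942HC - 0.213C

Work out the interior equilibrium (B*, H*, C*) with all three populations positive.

B* ≈ 235, H* ≈ 22.6, C* ≈ 25.7

From dC/dt = 0: 0.00942H* = 0.213, so H* = 22.6.
From dB/dt = 0: 1.38(1 - B*/321) = 0.0164·22.6, giving B* = 321·(1 - 0.269) = 235.
From dH/dt = 0: 0.0054·235 - 0.139 = 0.044C*, so C* = 1.13/0.044 = 25.7.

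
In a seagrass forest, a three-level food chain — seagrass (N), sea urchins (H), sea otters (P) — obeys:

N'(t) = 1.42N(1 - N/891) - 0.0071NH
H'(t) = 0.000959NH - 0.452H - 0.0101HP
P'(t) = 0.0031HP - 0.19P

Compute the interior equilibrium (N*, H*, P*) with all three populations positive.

From dP/dt = 0: 0.0031H* = 0.19, so H* = 61.3.
From dN/dt = 0: 1.42(1 - N*/891) = 0.0071·61.3, giving N* = 891·(1 - 0.306) = 618.
From dH/dt = 0: 0.000959·618 - 0.452 = 0.0101P*, so P* = 0.141/0.0101 = 13.9.

N* ≈ 618, H* ≈ 61.3, P* ≈ 13.9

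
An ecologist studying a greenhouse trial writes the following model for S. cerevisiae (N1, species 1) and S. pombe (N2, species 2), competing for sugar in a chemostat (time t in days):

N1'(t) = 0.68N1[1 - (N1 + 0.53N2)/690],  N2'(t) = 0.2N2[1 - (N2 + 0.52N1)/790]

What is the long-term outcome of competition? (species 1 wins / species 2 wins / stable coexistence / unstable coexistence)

Compare the nullcline intercepts: K1/α12 = 690/0.53 = 1300 > K2 = 790; K2/α21 = 790/0.52 = 1520 > K1 = 690.
Since both inequalities hold, each species can invade when rare, so the interior equilibrium is stable.

stable coexistence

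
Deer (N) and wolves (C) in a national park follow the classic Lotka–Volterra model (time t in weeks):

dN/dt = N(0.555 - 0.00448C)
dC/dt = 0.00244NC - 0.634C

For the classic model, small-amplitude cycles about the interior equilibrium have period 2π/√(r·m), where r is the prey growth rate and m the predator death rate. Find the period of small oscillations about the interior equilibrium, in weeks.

Here r = 0.555 and m = 0.634, so r·m = 0.352.
ω = √0.352 = 0.593 per week, hence T = 2π/ω ≈ 10.6 weeks.

T ≈ 10.6 weeks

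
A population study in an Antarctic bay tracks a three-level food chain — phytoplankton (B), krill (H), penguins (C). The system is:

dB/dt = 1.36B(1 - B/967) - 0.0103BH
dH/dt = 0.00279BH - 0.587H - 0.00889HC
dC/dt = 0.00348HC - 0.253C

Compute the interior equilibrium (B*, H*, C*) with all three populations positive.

From dC/dt = 0: 0.00348H* = 0.253, so H* = 72.7.
From dB/dt = 0: 1.36(1 - B*/967) = 0.0103·72.7, giving B* = 967·(1 - 0.551) = 435.
From dH/dt = 0: 0.00279·435 - 0.587 = 0.00889C*, so C* = 0.625/0.00889 = 70.4.

B* ≈ 435, H* ≈ 72.7, C* ≈ 70.4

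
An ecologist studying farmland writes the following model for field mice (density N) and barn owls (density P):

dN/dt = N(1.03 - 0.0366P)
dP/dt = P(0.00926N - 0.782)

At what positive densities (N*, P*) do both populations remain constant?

N* ≈ 84.4, P* ≈ 28.1

Set dP/dt = 0 with P > 0: 0.00926N - 0.782 = 0, so N* = 0.782/0.00926 = 84.4.
Set dN/dt = 0 with N > 0: 1.03 - 0.0366P = 0, so P* = 1.03/0.0366 = 28.1.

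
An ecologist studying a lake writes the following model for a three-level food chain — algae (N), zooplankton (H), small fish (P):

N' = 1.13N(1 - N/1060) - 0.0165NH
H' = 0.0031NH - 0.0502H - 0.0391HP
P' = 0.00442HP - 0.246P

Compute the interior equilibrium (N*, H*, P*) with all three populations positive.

From dP/dt = 0: 0.00442H* = 0.246, so H* = 55.7.
From dN/dt = 0: 1.13(1 - N*/1060) = 0.0165·55.7, giving N* = 1060·(1 - 0.813) = 199.
From dH/dt = 0: 0.0031·199 - 0.0502 = 0.0391P*, so P* = 0.565/0.0391 = 14.5.

N* ≈ 199, H* ≈ 55.7, P* ≈ 14.5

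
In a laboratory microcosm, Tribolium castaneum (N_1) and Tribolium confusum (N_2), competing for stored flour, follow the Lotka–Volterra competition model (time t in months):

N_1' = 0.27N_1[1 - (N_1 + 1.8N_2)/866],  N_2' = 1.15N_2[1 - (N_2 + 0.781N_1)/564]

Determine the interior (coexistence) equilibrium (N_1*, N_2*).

N_1* ≈ 368, N_2* ≈ 277

Setting both brackets to zero gives the nullclines N_1 + 1.8N_2 = 866 and 0.781N_1 + N_2 = 564.
Substituting N_2 = 564 - 0.781N_1 into the first: N_1(1 - 1.8·0.781) = 866 - 1.8·564.
So N_1* = -149/-0.406 = 368, and then N_2* = 564 - 0.781·368 = 277.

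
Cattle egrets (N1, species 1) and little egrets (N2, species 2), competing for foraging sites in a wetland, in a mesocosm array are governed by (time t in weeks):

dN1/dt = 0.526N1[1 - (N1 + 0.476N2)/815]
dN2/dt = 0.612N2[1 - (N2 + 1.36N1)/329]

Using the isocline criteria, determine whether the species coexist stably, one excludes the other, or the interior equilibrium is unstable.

species 1 excludes species 2

Compare the nullcline intercepts: K1/α12 = 815/0.476 = 1710 > K2 = 329; K2/α21 = 329/1.36 = 242 < K1 = 815.
Since the inequalities point opposite ways, species 1 can invade but species 2 cannot.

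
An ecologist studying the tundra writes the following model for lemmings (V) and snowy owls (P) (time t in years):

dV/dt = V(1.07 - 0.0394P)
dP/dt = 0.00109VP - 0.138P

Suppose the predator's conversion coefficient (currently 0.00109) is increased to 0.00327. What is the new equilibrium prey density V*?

V* ≈ 42.2

At the interior fixed point, setting dP/dt = 0 with P > 0 fixes V* = (predator death rate)/(VP coefficient) — independent of the other coefficients.
With the change, V* = 0.138/0.00327 = 42.2; it falls from 127.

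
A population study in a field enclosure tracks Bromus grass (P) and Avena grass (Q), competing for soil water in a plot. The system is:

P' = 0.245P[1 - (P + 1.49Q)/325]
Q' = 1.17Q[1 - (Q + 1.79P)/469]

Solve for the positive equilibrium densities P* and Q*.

P* ≈ 224, Q* ≈ 67.6

Setting both brackets to zero gives the nullclines P + 1.49Q = 325 and 1.79P + Q = 469.
Substituting Q = 469 - 1.79P into the first: P(1 - 1.49·1.79) = 325 - 1.49·469.
So P* = -374/-1.67 = 224, and then Q* = 469 - 1.79·224 = 67.6.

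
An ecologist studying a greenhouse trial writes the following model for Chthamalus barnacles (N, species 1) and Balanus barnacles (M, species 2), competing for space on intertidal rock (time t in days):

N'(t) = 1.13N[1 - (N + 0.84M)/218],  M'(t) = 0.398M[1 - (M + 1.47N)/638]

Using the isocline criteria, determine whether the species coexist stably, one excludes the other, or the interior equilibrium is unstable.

Compare the nullcline intercepts: K1/α12 = 218/0.84 = 260 < K2 = 638; K2/α21 = 638/1.47 = 434 > K1 = 218.
Since the inequalities point opposite ways, species 2 can invade but species 1 cannot.

species 2 excludes species 1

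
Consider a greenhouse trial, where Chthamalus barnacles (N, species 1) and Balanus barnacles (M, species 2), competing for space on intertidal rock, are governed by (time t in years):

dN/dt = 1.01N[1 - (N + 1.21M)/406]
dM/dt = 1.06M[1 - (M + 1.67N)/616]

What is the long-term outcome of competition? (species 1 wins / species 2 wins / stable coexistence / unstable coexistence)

Compare the nullcline intercepts: K1/α12 = 406/1.21 = 336 < K2 = 616; K2/α21 = 616/1.67 = 369 < K1 = 406.
Since both are reversed, neither can invade when rare; the interior point is a saddle.

unstable coexistence (outcome depends on initial conditions)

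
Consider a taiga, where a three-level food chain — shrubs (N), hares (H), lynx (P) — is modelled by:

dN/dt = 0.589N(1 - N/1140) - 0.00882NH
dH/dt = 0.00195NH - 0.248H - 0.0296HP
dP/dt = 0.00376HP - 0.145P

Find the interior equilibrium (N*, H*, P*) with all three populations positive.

N* ≈ 482, H* ≈ 38.6, P* ≈ 23.4

From dP/dt = 0: 0.00376H* = 0.145, so H* = 38.6.
From dN/dt = 0: 0.589(1 - N*/1140) = 0.00882·38.6, giving N* = 1140·(1 - 0.577) = 482.
From dH/dt = 0: 0.00195·482 - 0.248 = 0.0296P*, so P* = 0.691/0.0296 = 23.4.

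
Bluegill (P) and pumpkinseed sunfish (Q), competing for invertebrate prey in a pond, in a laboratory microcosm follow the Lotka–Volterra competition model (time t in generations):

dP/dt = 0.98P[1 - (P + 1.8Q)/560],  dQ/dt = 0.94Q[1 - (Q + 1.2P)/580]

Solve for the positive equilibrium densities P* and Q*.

P* ≈ 417, Q* ≈ 79.3

Setting both brackets to zero gives the nullclines P + 1.8Q = 560 and 1.2P + Q = 580.
Substituting Q = 580 - 1.2P into the first: P(1 - 1.8·1.2) = 560 - 1.8·580.
So P* = -484/-1.16 = 417, and then Q* = 580 - 1.2·417 = 79.3.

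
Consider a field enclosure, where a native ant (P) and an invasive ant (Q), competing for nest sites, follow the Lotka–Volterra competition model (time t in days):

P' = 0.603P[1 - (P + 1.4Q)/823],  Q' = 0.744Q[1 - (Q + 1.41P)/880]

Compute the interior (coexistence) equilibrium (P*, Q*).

P* ≈ 420, Q* ≈ 288

Setting both brackets to zero gives the nullclines P + 1.4Q = 823 and 1.41P + Q = 880.
Substituting Q = 880 - 1.41P into the first: P(1 - 1.4·1.41) = 823 - 1.4·880.
So P* = -409/-0.974 = 420, and then Q* = 880 - 1.41·420 = 288.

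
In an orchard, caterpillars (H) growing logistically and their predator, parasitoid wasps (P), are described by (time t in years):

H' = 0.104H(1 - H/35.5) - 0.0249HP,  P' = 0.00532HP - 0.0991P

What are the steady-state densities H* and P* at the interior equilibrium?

H* ≈ 18.6, P* ≈ 1.99

From dP/dt = 0 with P > 0: 0.00532H* = 0.0991, so H* = 18.6.
Substitute into dH/dt = 0: 0.104(1 - 18.6/35.5) = 0.0249P*.
The bracket is 0.475, giving P* = 0.0494/0.0249 = 1.99.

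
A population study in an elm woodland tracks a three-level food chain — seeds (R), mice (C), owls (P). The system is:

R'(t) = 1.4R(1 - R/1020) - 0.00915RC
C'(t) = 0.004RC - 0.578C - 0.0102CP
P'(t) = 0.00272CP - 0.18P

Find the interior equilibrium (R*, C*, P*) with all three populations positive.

From dP/dt = 0: 0.00272C* = 0.18, so C* = 66.2.
From dR/dt = 0: 1.4(1 - R*/1020) = 0.00915·66.2, giving R* = 1020·(1 - 0.433) = 579.
From dC/dt = 0: 0.004·579 - 0.578 = 0.0102P*, so P* = 1.74/0.0102 = 170.

R* ≈ 579, C* ≈ 66.2, P* ≈ 170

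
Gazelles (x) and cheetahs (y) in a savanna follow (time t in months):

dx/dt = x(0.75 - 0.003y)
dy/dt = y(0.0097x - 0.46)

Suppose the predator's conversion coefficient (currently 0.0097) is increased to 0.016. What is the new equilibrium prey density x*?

x* ≈ 28.8

At the interior fixed point, setting dy/dt = 0 with y > 0 fixes x* = (predator death rate)/(xy coefficient) — independent of the other coefficients.
With the change, x* = 0.46/0.016 = 28.8; it falls from 47.4.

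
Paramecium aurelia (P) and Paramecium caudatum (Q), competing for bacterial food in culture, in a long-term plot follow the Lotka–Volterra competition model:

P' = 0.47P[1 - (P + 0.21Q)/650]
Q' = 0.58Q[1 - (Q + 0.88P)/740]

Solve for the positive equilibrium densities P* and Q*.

P* ≈ 607, Q* ≈ 206

Setting both brackets to zero gives the nullclines P + 0.21Q = 650 and 0.88P + Q = 740.
Substituting Q = 740 - 0.88P into the first: P(1 - 0.21·0.88) = 650 - 0.21·740.
So P* = 495/0.815 = 607, and then Q* = 740 - 0.88·607 = 206.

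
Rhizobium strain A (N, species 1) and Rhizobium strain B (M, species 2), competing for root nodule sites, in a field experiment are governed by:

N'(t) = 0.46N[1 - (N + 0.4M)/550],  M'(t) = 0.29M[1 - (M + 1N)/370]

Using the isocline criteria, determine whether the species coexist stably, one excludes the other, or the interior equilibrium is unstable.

species 1 excludes species 2

Compare the nullcline intercepts: K1/α12 = 550/0.4 = 1380 > K2 = 370; K2/α21 = 370/1 = 370 < K1 = 550.
Since the inequalities point opposite ways, species 1 can invade but species 2 cannot.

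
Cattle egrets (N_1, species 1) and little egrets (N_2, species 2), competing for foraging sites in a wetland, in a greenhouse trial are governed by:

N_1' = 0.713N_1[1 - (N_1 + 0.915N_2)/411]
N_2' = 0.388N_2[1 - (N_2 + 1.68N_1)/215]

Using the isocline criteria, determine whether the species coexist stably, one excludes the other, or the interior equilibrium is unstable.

species 1 excludes species 2

Compare the nullcline intercepts: K1/α12 = 411/0.915 = 449 > K2 = 215; K2/α21 = 215/1.68 = 128 < K1 = 411.
Since the inequalities point opposite ways, species 1 can invade but species 2 cannot.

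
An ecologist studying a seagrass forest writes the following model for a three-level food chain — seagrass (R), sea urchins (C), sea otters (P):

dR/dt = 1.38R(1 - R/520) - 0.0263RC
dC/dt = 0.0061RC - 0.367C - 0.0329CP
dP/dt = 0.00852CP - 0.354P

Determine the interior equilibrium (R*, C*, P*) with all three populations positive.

R* ≈ 108, C* ≈ 41.5, P* ≈ 8.91

From dP/dt = 0: 0.00852C* = 0.354, so C* = 41.5.
From dR/dt = 0: 1.38(1 - R*/520) = 0.0263·41.5, giving R* = 520·(1 - 0.792) = 108.
From dC/dt = 0: 0.0061·108 - 0.367 = 0.0329P*, so P* = 0.293/0.0329 = 8.91.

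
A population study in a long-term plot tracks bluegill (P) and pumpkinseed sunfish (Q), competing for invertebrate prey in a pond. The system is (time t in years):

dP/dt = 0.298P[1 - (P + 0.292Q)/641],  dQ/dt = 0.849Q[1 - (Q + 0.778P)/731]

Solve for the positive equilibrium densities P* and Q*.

P* ≈ 553, Q* ≈ 301

Setting both brackets to zero gives the nullclines P + 0.292Q = 641 and 0.778P + Q = 731.
Substituting Q = 731 - 0.778P into the first: P(1 - 0.292·0.778) = 641 - 0.292·731.
So P* = 428/0.773 = 553, and then Q* = 731 - 0.778·553 = 301.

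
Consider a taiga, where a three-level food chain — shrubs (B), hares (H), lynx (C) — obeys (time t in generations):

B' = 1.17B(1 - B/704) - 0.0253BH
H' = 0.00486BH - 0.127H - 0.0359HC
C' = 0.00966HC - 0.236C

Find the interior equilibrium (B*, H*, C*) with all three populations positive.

B* ≈ 332, H* ≈ 24.4, C* ≈ 41.4

From dC/dt = 0: 0.00966H* = 0.236, so H* = 24.4.
From dB/dt = 0: 1.17(1 - B*/704) = 0.0253·24.4, giving B* = 704·(1 - 0.528) = 332.
From dH/dt = 0: 0.00486·332 - 0.127 = 0.0359C*, so C* = 1.49/0.0359 = 41.4.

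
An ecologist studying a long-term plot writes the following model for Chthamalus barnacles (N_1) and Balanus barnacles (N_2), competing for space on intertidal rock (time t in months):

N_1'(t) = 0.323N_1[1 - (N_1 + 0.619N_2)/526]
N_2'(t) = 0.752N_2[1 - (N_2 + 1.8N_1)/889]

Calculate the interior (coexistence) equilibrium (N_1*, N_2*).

Setting both brackets to zero gives the nullclines N_1 + 0.619N_2 = 526 and 1.8N_1 + N_2 = 889.
Substituting N_2 = 889 - 1.8N_1 into the first: N_1(1 - 0.619·1.8) = 526 - 0.619·889.
So N_1* = -24.3/-0.114 = 213, and then N_2* = 889 - 1.8·213 = 506.

N_1* ≈ 213, N_2* ≈ 506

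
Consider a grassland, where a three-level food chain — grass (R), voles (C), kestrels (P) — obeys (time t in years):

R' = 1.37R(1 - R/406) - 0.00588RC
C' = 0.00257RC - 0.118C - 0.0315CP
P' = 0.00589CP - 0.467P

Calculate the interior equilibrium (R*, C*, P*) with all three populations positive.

R* ≈ 268, C* ≈ 79.3, P* ≈ 18.1

From dP/dt = 0: 0.00589C* = 0.467, so C* = 79.3.
From dR/dt = 0: 1.37(1 - R*/406) = 0.00588·79.3, giving R* = 406·(1 - 0.34) = 268.
From dC/dt = 0: 0.00257·268 - 0.118 = 0.0315P*, so P* = 0.57/0.0315 = 18.1.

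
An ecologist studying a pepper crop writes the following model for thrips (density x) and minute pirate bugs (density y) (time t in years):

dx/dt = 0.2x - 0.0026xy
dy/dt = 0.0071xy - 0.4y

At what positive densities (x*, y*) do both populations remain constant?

Set dy/dt = 0 with y > 0: 0.0071x - 0.4 = 0, so x* = 0.4/0.0071 = 56.3.
Set dx/dt = 0 with x > 0: 0.2 - 0.0026y = 0, so y* = 0.2/0.0026 = 76.9.

x* ≈ 56.3, y* ≈ 76.9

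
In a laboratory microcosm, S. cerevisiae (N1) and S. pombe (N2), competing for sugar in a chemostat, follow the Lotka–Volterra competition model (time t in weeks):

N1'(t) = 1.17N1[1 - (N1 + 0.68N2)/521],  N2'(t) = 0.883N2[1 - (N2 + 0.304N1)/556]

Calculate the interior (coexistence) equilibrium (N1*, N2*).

N1* ≈ 180, N2* ≈ 501

Setting both brackets to zero gives the nullclines N1 + 0.68N2 = 521 and 0.304N1 + N2 = 556.
Substituting N2 = 556 - 0.304N1 into the first: N1(1 - 0.68·0.304) = 521 - 0.68·556.
So N1* = 143/0.793 = 180, and then N2* = 556 - 0.304·180 = 501.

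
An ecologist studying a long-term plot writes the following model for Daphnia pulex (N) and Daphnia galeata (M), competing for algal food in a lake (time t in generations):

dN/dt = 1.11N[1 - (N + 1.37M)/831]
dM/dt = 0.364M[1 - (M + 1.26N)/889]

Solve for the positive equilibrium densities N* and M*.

N* ≈ 533, M* ≈ 218

Setting both brackets to zero gives the nullclines N + 1.37M = 831 and 1.26N + M = 889.
Substituting M = 889 - 1.26N into the first: N(1 - 1.37·1.26) = 831 - 1.37·889.
So N* = -387/-0.726 = 533, and then M* = 889 - 1.26·533 = 218.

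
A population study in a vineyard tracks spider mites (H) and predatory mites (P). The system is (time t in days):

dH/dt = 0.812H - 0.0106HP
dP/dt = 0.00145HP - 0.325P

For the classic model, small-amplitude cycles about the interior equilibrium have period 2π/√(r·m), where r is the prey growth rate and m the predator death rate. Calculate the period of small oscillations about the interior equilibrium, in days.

Here r = 0.812 and m = 0.325, so r·m = 0.264.
ω = √0.264 = 0.514 per day, hence T = 2π/ω ≈ 12.2 days.

T ≈ 12.2 days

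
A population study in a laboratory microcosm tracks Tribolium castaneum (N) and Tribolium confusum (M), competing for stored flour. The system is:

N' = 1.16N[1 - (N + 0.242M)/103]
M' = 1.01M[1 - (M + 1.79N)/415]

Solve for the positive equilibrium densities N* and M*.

N* ≈ 4.53, M* ≈ 407

Setting both brackets to zero gives the nullclines N + 0.242M = 103 and 1.79N + M = 415.
Substituting M = 415 - 1.79N into the first: N(1 - 0.242·1.79) = 103 - 0.242·415.
So N* = 2.57/0.567 = 4.53, and then M* = 415 - 1.79·4.53 = 407.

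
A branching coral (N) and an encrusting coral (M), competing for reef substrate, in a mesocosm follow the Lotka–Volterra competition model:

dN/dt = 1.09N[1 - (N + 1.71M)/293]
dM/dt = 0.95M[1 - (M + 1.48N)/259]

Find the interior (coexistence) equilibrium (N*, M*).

N* ≈ 97.9, M* ≈ 114

Setting both brackets to zero gives the nullclines N + 1.71M = 293 and 1.48N + M = 259.
Substituting M = 259 - 1.48N into the first: N(1 - 1.71·1.48) = 293 - 1.71·259.
So N* = -150/-1.53 = 97.9, and then M* = 259 - 1.48·97.9 = 114.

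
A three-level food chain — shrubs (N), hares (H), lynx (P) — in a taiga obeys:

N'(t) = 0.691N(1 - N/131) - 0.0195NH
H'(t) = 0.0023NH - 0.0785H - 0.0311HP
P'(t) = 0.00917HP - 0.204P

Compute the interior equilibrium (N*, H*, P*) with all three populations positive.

N* ≈ 48.8, H* ≈ 22.2, P* ≈ 1.08

From dP/dt = 0: 0.00917H* = 0.204, so H* = 22.2.
From dN/dt = 0: 0.691(1 - N*/131) = 0.0195·22.2, giving N* = 131·(1 - 0.628) = 48.8.
From dH/dt = 0: 0.0023·48.8 - 0.0785 = 0.0311P*, so P* = 0.0336/0.0311 = 1.08.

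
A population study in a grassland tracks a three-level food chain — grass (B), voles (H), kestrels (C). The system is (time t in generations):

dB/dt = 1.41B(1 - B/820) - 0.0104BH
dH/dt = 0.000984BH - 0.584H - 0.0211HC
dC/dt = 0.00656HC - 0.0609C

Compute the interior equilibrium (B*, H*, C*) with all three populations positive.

From dC/dt = 0: 0.00656H* = 0.0609, so H* = 9.28.
From dB/dt = 0: 1.41(1 - B*/820) = 0.0104·9.28, giving B* = 820·(1 - 0.0685) = 764.
From dH/dt = 0: 0.000984·764 - 0.584 = 0.0211C*, so C* = 0.168/0.0211 = 7.94.

B* ≈ 764, H* ≈ 9.28, C* ≈ 7.94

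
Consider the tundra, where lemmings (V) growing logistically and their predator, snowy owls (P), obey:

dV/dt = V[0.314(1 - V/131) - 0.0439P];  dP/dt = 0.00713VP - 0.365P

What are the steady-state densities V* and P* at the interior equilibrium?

V* ≈ 51.2, P* ≈ 4.36

From dP/dt = 0 with P > 0: 0.00713V* = 0.365, so V* = 51.2.
Substitute into dV/dt = 0: 0.314(1 - 51.2/131) = 0.0439P*.
The bracket is 0.609, giving P* = 0.191/0.0439 = 4.36.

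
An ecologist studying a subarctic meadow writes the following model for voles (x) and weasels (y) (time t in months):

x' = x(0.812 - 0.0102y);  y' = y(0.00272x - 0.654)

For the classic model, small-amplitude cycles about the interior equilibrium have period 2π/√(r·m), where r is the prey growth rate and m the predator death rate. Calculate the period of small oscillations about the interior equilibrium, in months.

Here r = 0.812 and m = 0.654, so r·m = 0.531.
ω = √0.531 = 0.729 per month, hence T = 2π/ω ≈ 8.62 months.

T ≈ 8.62 months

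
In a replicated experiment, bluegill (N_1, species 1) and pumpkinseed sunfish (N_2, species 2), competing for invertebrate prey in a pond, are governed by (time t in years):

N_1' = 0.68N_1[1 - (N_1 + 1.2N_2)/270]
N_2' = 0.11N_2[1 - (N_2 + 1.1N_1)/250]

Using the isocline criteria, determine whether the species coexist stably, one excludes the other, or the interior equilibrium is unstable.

Compare the nullcline intercepts: K1/α12 = 270/1.2 = 225 < K2 = 250; K2/α21 = 250/1.1 = 227 < K1 = 270.
Since both are reversed, neither can invade when rare; the interior point is a saddle.

unstable coexistence (outcome depends on initial conditions)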